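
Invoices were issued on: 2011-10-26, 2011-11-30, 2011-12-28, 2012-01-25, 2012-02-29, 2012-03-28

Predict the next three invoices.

These are Wednesdays with 35, 28, 28, 35, 28-day gaps.
Each is the final Wednesday of its month — 2011-11-30 is past the 28th, so '4th Wednesday' doesn't fit.
April 2012 ends with Wednesday 2012-04-25.
May 2012 ends with Wednesday 2012-05-30.
June 2012 ends with Wednesday 2012-06-27.

2012-04-25, 2012-05-30, 2012-06-27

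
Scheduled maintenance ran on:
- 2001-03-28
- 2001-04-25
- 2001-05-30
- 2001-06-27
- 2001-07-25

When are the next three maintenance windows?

Every date is a Wednesday; gaps 28, 35, 28, 28 days.
Each is the last Wednesday of its month (at least one falls on the 29th or later, ruling out '4th Wednesday').
August 2001 ends with Wednesday 2001-08-29.
Last Wednesday of September 2001: 2001-09-26.
Last Wednesday of October 2001: 2001-10-31.

2001-08-29, 2001-09-26, 2001-10-31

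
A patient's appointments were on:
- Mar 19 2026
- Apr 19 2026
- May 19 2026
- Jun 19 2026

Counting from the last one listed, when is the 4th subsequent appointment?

Oct 19 2026

The day-of-month is always 19 (31, 30, 31 days between events).
So this recurs on the 19th of each month.
July 2026: Jul 19 2026.
Next: August 2026 → Aug 19 2026.
September 2026: Sep 19 2026.
October 2026: Oct 19 2026.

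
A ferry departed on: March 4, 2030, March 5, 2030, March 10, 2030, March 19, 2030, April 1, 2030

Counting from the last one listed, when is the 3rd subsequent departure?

Gaps: 1, 5, 9, 13 days — each gap is 4 larger than the previous one.
Next gap: 17 days. April 1, 2030 + 17 days = April 18, 2030.
Next gap: 21 days. April 18, 2030 + 21 days = May 9, 2030.
Next gap: 25 days. May 9, 2030 + 25 days = June 3, 2030.

June 3, 2030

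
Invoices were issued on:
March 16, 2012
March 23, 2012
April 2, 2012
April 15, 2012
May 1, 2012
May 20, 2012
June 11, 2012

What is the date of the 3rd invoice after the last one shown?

Intervals are 7, 10, 13, 16, 19, 22 days — an arithmetic progression with common difference 3.
Next gap: 25 days. June 11, 2012 + 25 days = July 6, 2012.
Next gap: 28 days. July 6, 2012 + 28 days = August 3, 2012.
Next gap: 31 days. August 3, 2012 + 31 days = September 3, 2012.

September 3, 2012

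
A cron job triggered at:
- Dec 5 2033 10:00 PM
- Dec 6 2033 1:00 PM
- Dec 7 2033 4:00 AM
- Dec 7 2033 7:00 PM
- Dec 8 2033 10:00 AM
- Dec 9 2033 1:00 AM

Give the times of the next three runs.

Gaps: 15, 15, 15, 15, 15 hours — each event is 15 hours after the previous one.
Dec 9 2033 1:00 AM + 15 h = Dec 9 2033 4:00 PM.
Dec 9 2033 4:00 PM + 15 h = Dec 10 2033 7:00 AM.
Dec 10 2033 7:00 AM + 15 h = Dec 10 2033 10:00 PM.

Dec 9 2033 4:00 PM, Dec 10 2033 7:00 AM, Dec 10 2033 10:00 PM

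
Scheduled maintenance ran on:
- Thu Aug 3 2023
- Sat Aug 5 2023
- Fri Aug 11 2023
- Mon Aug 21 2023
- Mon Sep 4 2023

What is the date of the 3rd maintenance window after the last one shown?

Thu Nov 9 2023

Gaps: 2, 6, 10, 14 days — each gap is 4 larger than the previous one.
Next gap: 18 days. Mon Sep 4 2023 + 18 days = Fri Sep 22 2023.
Next gap: 22 days. Fri Sep 22 2023 + 22 days = Sat Oct 14 2023.
Next gap: 26 days. Sat Oct 14 2023 + 26 days = Thu Nov 9 2023.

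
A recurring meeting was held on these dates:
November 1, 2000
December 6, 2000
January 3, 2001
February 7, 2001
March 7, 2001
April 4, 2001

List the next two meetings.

May 2, 2001; June 6, 2001

These are Wednesdays at 28- or 35-day spacing (35, 28, 35, 28, 28).
The pattern: 1st Wednesday of the month.
May 2001 — 1st Wednesday is May 2, 2001.
1st Wednesday of June 2001: June 6, 2001.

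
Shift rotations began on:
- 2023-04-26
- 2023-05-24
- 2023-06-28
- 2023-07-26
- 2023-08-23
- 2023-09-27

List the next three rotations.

Gaps: 28, 35, 28, 28, 35 days — a mix of 28 and 35. Every date is a Wednesday.
Each is the 4th Wednesday of its month.
4th Wednesday of October 2023: 2023-10-25.
4th Wednesday of November 2023: 2023-11-22.
4th Wednesday of December 2023: 2023-12-27.

2023-10-25, 2023-11-22, 2023-12-27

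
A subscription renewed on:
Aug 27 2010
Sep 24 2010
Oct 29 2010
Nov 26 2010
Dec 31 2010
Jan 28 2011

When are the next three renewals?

Feb 25 2011, Mar 25 2011, Apr 29 2011

These are Fridays with 28, 35, 28, 35, 28-day gaps.
Each is the final Friday of its month — Oct 29 2010 is past the 28th, so '4th Friday' doesn't fit.
Last Friday of February 2011: Feb 25 2011.
Last Friday of March 2011: Mar 25 2011.
April 2011 ends with Friday Apr 29 2011.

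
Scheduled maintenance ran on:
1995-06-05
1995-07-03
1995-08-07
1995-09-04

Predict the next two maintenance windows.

Gaps: 28, 35, 28 days — a mix of 28 and 35. Every date is a Monday.
Each is the 1st Monday of its month.
October 1995 — 1st Monday is 1995-10-02.
1st Monday of November 1995: 1995-11-06.

1995-10-02, 1995-11-06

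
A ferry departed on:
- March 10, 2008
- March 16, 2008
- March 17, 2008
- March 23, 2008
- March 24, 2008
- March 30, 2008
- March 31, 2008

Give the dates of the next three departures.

Every event lands on a Monday or Sunday (gaps cycle 6, 1, 6, 1, 6, 1).
So the schedule is: every Monday and Sunday.
The following Sunday is April 6, 2008.
The following Monday is April 7, 2008.
The following Sunday is April 13, 2008.

April 6, 2008; April 7, 2008; April 13, 2008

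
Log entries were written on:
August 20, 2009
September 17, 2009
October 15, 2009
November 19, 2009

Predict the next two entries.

All dates are Thursdays, 28, 28, 35 days apart.
Specifically, the 3rd Thursday of each month.
3rd Thursday of December 2009: December 17, 2009.
3rd Thursday of January 2010: January 21, 2010.

December 17, 2009; January 21, 2010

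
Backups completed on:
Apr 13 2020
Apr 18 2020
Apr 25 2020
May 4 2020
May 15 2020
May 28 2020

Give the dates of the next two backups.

Jun 12 2020, Jun 29 2020

Intervals are 5, 7, 9, 11, 13 days — an arithmetic progression with common difference 2.
Next gap: 15 days. May 28 2020 + 15 days = Jun 12 2020.
Next gap: 17 days. Jun 12 2020 + 17 days = Jun 29 2020.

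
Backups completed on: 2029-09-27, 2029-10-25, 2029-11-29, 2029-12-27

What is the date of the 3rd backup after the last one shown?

2030-03-28

Every date is a Thursday; gaps 28, 35, 28 days.
Each is the last Thursday of its month (at least one falls on the 29th or later, ruling out '4th Thursday').
Last Thursday of January 2030: 2030-01-31.
Last Thursday of February 2030: 2030-02-28.
March 2030 ends with Thursday 2030-03-28.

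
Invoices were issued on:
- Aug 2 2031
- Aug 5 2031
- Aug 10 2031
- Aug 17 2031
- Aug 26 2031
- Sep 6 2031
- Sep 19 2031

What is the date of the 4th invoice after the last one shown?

Gaps: 3, 5, 7, 9, 11, 13 days — each gap is 2 larger than the previous one.
Next gap: 15 days. Sep 19 2031 + 15 days = Oct 4 2031.
Next gap: 17 days. Oct 4 2031 + 17 days = Oct 21 2031.
Next gap: 19 days. Oct 21 2031 + 19 days = Nov 9 2031.
Next gap: 21 days. Nov 9 2031 + 21 days = Nov 30 2031.

Nov 30 2031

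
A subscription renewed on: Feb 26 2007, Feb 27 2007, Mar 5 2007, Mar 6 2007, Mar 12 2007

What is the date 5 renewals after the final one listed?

Every event lands on a Monday or Tuesday (gaps cycle 1, 6, 1, 6).
So the schedule is: every Monday and Tuesday.
Next Tuesday: Mar 13 2007.
The following Monday is Mar 19 2007.
The following Tuesday is Mar 20 2007.
Next Monday: Mar 26 2007.
Next Tuesday: Mar 27 2007.

Mar 27 2007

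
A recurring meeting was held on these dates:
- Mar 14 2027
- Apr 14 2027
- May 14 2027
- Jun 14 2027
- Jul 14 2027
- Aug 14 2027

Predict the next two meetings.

Each date is the 14th; the gaps (31, 30, 31, 30, 31) track the month lengths.
The rule is the 14th of each month.
September 2027: Sep 14 2027.
Next: October 2027 → Oct 14 2027.

Sep 14 2027, Oct 14 2027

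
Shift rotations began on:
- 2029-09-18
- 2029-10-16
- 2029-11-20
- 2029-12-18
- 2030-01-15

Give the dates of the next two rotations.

These are Tuesdays at 28- or 35-day spacing (28, 35, 28, 28).
The pattern: 3rd Tuesday of the month.
February 2030 — 3rd Tuesday is 2030-02-19.
March 2030 — 3rd Tuesday is 2030-03-19.

2030-02-19, 2030-03-19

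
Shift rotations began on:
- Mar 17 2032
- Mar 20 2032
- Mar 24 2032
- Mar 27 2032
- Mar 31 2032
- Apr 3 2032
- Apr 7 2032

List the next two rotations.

Apr 10 2032, Apr 14 2032

Gaps: 3, 4, 3, 4, 3, 4 days — not constant, but cyclic with period 2.
The events fall on every Wednesday and Saturday.
The following Saturday is Apr 10 2032.
The following Wednesday is Apr 14 2032.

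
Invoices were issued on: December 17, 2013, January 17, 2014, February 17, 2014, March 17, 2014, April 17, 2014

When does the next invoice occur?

Each date is the 17th; the gaps (31, 31, 28, 31) track the month lengths.
The rule is the 17th of each month.
Next: May 2014 → May 17, 2014.

May 17, 2014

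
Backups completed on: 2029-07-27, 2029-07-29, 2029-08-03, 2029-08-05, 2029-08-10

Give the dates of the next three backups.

Every event lands on a Friday or Sunday (gaps cycle 2, 5, 2, 5).
So the schedule is: every Friday and Sunday.
The following Sunday is 2029-08-12.
The following Friday is 2029-08-17.
The following Sunday is 2029-08-19.

2029-08-12, 2029-08-17, 2029-08-19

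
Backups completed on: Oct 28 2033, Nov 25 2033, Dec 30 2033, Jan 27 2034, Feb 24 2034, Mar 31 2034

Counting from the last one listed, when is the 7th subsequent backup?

Oct 27 2034

All Fridays; the gaps (28, 35, 28, 28, 35) vary with month length.
This is the last Friday of each month.
April 2034 ends with Friday Apr 28 2034.
May 2034 ends with Friday May 26 2034.
Last Friday of June 2034: Jun 30 2034.
July 2034 ends with Friday Jul 28 2034.
Last Friday of August 2034: Aug 25 2034.
Last Friday of September 2034: Sep 29 2034.
Last Friday of October 2034: Oct 27 2034.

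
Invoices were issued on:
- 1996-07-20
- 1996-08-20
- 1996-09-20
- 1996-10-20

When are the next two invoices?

1996-11-20, 1996-12-20

The day-of-month is always 20 (31, 31, 30 days between events).
So this recurs on the 20th of each month.
Next: November 1996 → 1996-11-20.
Next: December 1996 → 1996-12-20.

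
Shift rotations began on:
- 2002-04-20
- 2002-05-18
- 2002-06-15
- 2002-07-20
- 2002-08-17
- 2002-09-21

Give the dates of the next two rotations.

These are Saturdays at 28- or 35-day spacing (28, 28, 35, 28, 35).
The pattern: 3rd Saturday of the month.
3rd Saturday of October 2002: 2002-10-19.
3rd Saturday of November 2002: 2002-11-16.

2002-10-19, 2002-11-16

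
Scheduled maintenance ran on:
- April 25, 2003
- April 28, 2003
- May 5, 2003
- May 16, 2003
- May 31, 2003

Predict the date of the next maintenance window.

June 19, 2003

Intervals are 3, 7, 11, 15 days — an arithmetic progression with common difference 4.
Next gap: 19 days. May 31, 2003 + 19 days = June 19, 2003.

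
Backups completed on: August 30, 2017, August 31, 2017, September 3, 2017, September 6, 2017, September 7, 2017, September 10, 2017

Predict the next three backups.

The gap pattern 1, 3, 3, 1, 3 repeats every 3 events.
These are the Wednesdays, Thursdays and Sundays of each week.
The following Wednesday is September 13, 2017.
The following Thursday is September 14, 2017.
Next Sunday: September 17, 2017.

September 13, 2017; September 14, 2017; September 17, 2017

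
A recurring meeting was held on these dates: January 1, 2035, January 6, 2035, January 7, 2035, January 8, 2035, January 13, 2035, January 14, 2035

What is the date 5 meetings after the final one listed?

Gaps: 5, 1, 1, 5, 1 days — not constant, but cyclic with period 3.
The events fall on every Monday, Saturday and Sunday.
Next Monday: January 15, 2035.
Next Saturday: January 20, 2035.
Next Sunday: January 21, 2035.
Next Monday: January 22, 2035.
The following Saturday is January 27, 2035.

January 27, 2035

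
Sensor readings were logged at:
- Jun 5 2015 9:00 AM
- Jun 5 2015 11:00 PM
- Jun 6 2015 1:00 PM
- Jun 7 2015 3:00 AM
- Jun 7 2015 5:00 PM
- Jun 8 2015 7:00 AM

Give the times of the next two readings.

Jun 8 2015 9:00 PM, Jun 9 2015 11:00 AM

Gaps: 14, 14, 14, 14, 14 hours — each event is 14 hours after the previous one.
Jun 8 2015 7:00 AM + 14 h = Jun 8 2015 9:00 PM.
Jun 8 2015 9:00 PM + 14 h = Jun 9 2015 11:00 AM.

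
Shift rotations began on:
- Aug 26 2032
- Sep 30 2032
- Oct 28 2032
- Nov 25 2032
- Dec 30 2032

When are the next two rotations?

These are Thursdays with 35, 28, 28, 35-day gaps.
Each is the final Thursday of its month — Sep 30 2032 is past the 28th, so '4th Thursday' doesn't fit.
Last Thursday of January 2033: Jan 27 2033.
Last Thursday of February 2033: Feb 24 2033.

Jan 27 2033, Feb 24 2033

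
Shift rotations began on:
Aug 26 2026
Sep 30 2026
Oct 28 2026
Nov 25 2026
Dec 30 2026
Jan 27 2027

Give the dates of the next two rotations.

Every date is a Wednesday; gaps 35, 28, 28, 35, 28 days.
Each is the last Wednesday of its month (at least one falls on the 29th or later, ruling out '4th Wednesday').
February 2027 ends with Wednesday Feb 24 2027.
March 2027 ends with Wednesday Mar 31 2027.

Feb 24 2027, Mar 31 2027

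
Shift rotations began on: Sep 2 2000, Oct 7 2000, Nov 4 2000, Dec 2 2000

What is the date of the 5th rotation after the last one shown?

Gaps: 35, 28, 28 days — a mix of 28 and 35. Every date is a Saturday.
Each is the 1st Saturday of its month.
January 2001 — 1st Saturday is Jan 6 2001.
1st Saturday of February 2001: Feb 3 2001.
1st Saturday of March 2001: Mar 3 2001.
April 2001 — 1st Saturday is Apr 7 2001.
1st Saturday of May 2001: May 5 2001.

May 5 2001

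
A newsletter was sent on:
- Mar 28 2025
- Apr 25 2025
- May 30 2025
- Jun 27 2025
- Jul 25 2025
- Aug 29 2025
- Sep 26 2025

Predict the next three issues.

Oct 31 2025, Nov 28 2025, Dec 26 2025

All Fridays; the gaps (28, 35, 28, 28, 35, 28) vary with month length.
This is the last Friday of each month.
Last Friday of October 2025: Oct 31 2025.
Last Friday of November 2025: Nov 28 2025.
December 2025 ends with Friday Dec 26 2025.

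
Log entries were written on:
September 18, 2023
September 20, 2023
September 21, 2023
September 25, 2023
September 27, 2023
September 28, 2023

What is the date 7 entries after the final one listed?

The gap pattern 2, 1, 4, 2, 1 repeats every 3 events.
These are the Mondays, Wednesdays and Thursdays of each week.
The following Monday is October 2, 2023.
Next Wednesday: October 4, 2023.
The following Thursday is October 5, 2023.
Next Monday: October 9, 2023.
The following Wednesday is October 11, 2023.
The following Thursday is October 12, 2023.
Next Monday: October 16, 2023.

October 16, 2023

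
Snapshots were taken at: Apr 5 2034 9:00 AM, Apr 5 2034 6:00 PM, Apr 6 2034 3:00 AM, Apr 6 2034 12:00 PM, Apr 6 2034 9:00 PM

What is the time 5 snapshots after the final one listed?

Apr 8 2034 6:00 PM

Gaps: 9, 9, 9, 9 hours — each event is 9 hours after the previous one.
Apr 6 2034 9:00 PM + 9 h = Apr 7 2034 6:00 AM.
Apr 7 2034 6:00 AM + 9 h = Apr 7 2034 3:00 PM.
Apr 7 2034 3:00 PM + 9 h = Apr 8 2034 12:00 AM.
Apr 8 2034 12:00 AM + 9 h = Apr 8 2034 9:00 AM.
Apr 8 2034 9:00 AM + 9 h = Apr 8 2034 6:00 PM.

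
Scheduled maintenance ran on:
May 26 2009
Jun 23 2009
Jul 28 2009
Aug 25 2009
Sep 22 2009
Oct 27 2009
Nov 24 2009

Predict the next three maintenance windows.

Dec 22 2009, Jan 26 2010, Feb 23 2010

All dates are Tuesdays, 28, 35, 28, 28, 35, 28 days apart.
Specifically, the 4th Tuesday of each month.
December 2009 — 4th Tuesday is Dec 22 2009.
4th Tuesday of January 2010: Jan 26 2010.
February 2010 — 4th Tuesday is Feb 23 2010.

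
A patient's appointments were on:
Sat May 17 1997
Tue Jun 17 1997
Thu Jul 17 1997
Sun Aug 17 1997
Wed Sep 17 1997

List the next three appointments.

Gaps: 31, 30, 31, 31 days — not constant. Every event is on the 17th of the month.
Pattern: the 17th of each month.
October 1997: Fri Oct 17 1997.
November 1997: Mon Nov 17 1997.
Next: December 1997 → Wed Dec 17 1997.

Fri Oct 17 1997, Mon Nov 17 1997, Wed Dec 17 1997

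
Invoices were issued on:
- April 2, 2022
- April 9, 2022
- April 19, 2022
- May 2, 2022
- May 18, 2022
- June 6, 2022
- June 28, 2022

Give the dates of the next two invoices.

Gaps: 7, 10, 13, 16, 19, 22 days — each gap is 3 larger than the previous one.
Next gap: 25 days. June 28, 2022 + 25 days = July 23, 2022.
Next gap: 28 days. July 23, 2022 + 28 days = August 20, 2022.

July 23, 2022; August 20, 2022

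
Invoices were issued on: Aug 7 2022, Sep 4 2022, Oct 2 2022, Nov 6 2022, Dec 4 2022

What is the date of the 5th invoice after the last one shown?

Gaps: 28, 28, 35, 28 days — a mix of 28 and 35. Every date is a Sunday.
Each is the 1st Sunday of its month.
January 2023 — 1st Sunday is Jan 1 2023.
1st Sunday of February 2023: Feb 5 2023.
March 2023 — 1st Sunday is Mar 5 2023.
April 2023 — 1st Sunday is Apr 2 2023.
May 2023 — 1st Sunday is May 7 2023.

May 7 2023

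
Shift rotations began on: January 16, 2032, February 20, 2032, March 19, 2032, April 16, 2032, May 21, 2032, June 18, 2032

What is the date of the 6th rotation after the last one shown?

December 17, 2032

Gaps: 35, 28, 28, 35, 28 days — a mix of 28 and 35. Every date is a Friday.
Each is the 3rd Friday of its month.
3rd Friday of July 2032: July 16, 2032.
August 2032 — 3rd Friday is August 20, 2032.
3rd Friday of September 2032: September 17, 2032.
October 2032 — 3rd Friday is October 15, 2032.
3rd Friday of November 2032: November 19, 2032.
3rd Friday of December 2032: December 17, 2032.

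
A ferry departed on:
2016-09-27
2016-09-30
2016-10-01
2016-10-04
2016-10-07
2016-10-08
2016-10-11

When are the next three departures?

2016-10-14, 2016-10-15, 2016-10-18

The gap pattern 3, 1, 3, 3, 1, 3 repeats every 3 events.
These are the Tuesdays, Fridays and Saturdays of each week.
Next Friday: 2016-10-14.
The following Saturday is 2016-10-15.
Next Tuesday: 2016-10-18.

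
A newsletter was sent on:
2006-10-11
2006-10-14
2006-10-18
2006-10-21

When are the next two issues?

2006-10-25, 2006-10-28

The gap pattern 3, 4, 3 repeats every 2 events.
These are the Wednesdays and Saturdays of each week.
Next Wednesday: 2006-10-25.
The following Saturday is 2006-10-28.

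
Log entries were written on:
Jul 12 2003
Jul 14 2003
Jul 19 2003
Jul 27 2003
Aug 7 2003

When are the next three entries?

Gaps: 2, 5, 8, 11 days — each gap is 3 larger than the previous one.
Next gap: 14 days. Aug 7 2003 + 14 days = Aug 21 2003.
Next gap: 17 days. Aug 21 2003 + 17 days = Sep 7 2003.
Next gap: 20 days. Sep 7 2003 + 20 days = Sep 27 2003.

Aug 21 2003, Sep 7 2003, Sep 27 2003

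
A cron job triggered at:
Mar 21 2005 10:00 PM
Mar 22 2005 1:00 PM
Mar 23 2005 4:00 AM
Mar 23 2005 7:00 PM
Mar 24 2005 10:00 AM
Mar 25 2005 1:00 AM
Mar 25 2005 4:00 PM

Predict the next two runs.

The interval is a steady 15 hours (15, 15, 15, 15, 15, 15).
Mar 25 2005 4:00 PM + 15 h = Mar 26 2005 7:00 AM.
Mar 26 2005 7:00 AM + 15 h = Mar 26 2005 10:00 PM.

Mar 26 2005 7:00 AM, Mar 26 2005 10:00 PM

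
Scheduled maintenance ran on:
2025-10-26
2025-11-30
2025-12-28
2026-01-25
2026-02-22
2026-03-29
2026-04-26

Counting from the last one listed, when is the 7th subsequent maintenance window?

These are Sundays with 35, 28, 28, 28, 35, 28-day gaps.
Each is the final Sunday of its month — 2025-11-30 is past the 28th, so '4th Sunday' doesn't fit.
May 2026 ends with Sunday 2026-05-31.
June 2026 ends with Sunday 2026-06-28.
Last Sunday of July 2026: 2026-07-26.
Last Sunday of August 2026: 2026-08-30.
Last Sunday of September 2026: 2026-09-27.
Last Sunday of October 2026: 2026-10-25.
Last Sunday of November 2026: 2026-11-29.

2026-11-29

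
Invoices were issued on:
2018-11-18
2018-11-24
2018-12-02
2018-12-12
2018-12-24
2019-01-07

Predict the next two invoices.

2019-01-23, 2019-02-10

The spacing grows by 2 each time: 6, 8, 10, 12, 14 days.
Next gap: 16 days. 2019-01-07 + 16 days = 2019-01-23.
Next gap: 18 days. 2019-01-23 + 18 days = 2019-02-10.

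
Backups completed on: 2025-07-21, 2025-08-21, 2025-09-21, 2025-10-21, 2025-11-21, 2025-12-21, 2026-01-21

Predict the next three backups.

Gaps: 31, 31, 30, 31, 30, 31 days — not constant. Every event is on the 21st of the month.
Pattern: the 21st of each month.
February 2026: 2026-02-21.
Next: March 2026 → 2026-03-21.
Next: April 2026 → 2026-04-21.

2026-02-21, 2026-03-21, 2026-04-21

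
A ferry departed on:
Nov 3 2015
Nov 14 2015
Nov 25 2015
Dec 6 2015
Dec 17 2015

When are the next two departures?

Every event comes 11 days after the last (11, 11, 11, 11).
Dec 17 2015 + 11 days = Dec 28 2015.
Dec 28 2015 + 11 days = Jan 8 2016.

Dec 28 2015, Jan 8 2016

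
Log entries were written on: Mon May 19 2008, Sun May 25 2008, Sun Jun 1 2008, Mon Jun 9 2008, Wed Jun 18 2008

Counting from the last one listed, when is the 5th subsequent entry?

Sun Aug 17 2008

Intervals are 6, 7, 8, 9 days — an arithmetic progression with common difference 1.
Next gap: 10 days. Wed Jun 18 2008 + 10 days = Sat Jun 28 2008.
Next gap: 11 days. Sat Jun 28 2008 + 11 days = Wed Jul 9 2008.
Next gap: 12 days. Wed Jul 9 2008 + 12 days = Mon Jul 21 2008.
Next gap: 13 days. Mon Jul 21 2008 + 13 days = Sun Aug 3 2008.
Next gap: 14 days. Sun Aug 3 2008 + 14 days = Sun Aug 17 2008.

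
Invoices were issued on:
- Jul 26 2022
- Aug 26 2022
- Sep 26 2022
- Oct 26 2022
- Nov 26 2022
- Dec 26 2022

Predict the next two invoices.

Each date is the 26th; the gaps (31, 31, 30, 31, 30) track the month lengths.
The rule is the 26th of each month.
Next: January 2023 → Jan 26 2023.
Next: February 2023 → Feb 26 2023.

Jan 26 2023, Feb 26 2023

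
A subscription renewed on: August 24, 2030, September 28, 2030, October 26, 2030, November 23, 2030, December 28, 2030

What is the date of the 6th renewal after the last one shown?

Gaps: 35, 28, 28, 35 days — a mix of 28 and 35. Every date is a Saturday.
Each is the 4th Saturday of its month.
4th Saturday of January 2031: January 25, 2031.
February 2031 — 4th Saturday is February 22, 2031.
March 2031 — 4th Saturday is March 22, 2031.
April 2031 — 4th Saturday is April 26, 2031.
May 2031 — 4th Saturday is May 24, 2031.
4th Saturday of June 2031: June 28, 2031.

June 28, 2031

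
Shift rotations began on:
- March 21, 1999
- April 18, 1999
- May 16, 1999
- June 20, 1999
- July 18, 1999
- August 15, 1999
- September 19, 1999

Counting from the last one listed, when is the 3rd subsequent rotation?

December 19, 1999

These are Sundays at 28- or 35-day spacing (28, 28, 35, 28, 28, 35).
The pattern: 3rd Sunday of the month.
3rd Sunday of October 1999: October 17, 1999.
3rd Sunday of November 1999: November 21, 1999.
December 1999 — 3rd Sunday is December 19, 1999.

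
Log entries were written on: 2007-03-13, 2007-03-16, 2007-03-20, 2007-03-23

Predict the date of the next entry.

Gaps: 3, 4, 3 days — not constant, but cyclic with period 2.
The events fall on every Tuesday and Friday.
Next Tuesday: 2007-03-27.

2007-03-27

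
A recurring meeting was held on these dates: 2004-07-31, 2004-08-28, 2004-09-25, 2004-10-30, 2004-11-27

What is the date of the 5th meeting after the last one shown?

2005-04-30

These are Saturdays with 28, 28, 35, 28-day gaps.
Each is the final Saturday of its month — 2004-07-31 is past the 28th, so '4th Saturday' doesn't fit.
December 2004 ends with Saturday 2004-12-25.
Last Saturday of January 2005: 2005-01-29.
Last Saturday of February 2005: 2005-02-26.
March 2005 ends with Saturday 2005-03-26.
Last Saturday of April 2005: 2005-04-30.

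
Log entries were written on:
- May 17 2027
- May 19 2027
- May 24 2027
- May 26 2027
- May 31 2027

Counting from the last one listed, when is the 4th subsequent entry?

Jun 14 2027

The gap pattern 2, 5, 2, 5 repeats every 2 events.
These are the Mondays and Wednesdays of each week.
Next Wednesday: Jun 2 2027.
Next Monday: Jun 7 2027.
Next Wednesday: Jun 9 2027.
The following Monday is Jun 14 2027.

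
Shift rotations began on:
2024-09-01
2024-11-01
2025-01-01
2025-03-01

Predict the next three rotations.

2025-05-01, 2025-07-01, 2025-09-01

Each date is the 1st; the gaps (61, 61, 59) track the month lengths.
The rule is the 1st of every 2 months.
May 2025: 2025-05-01.
July 2025: 2025-07-01.
Next: September 2025 → 2025-09-01.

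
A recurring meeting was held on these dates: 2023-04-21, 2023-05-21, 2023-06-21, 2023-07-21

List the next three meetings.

Each date is the 21st; the gaps (30, 31, 30) track the month lengths.
The rule is the 21st of each month.
Next: August 2023 → 2023-08-21.
September 2023: 2023-09-21.
Next: October 2023 → 2023-10-21.

2023-08-21, 2023-09-21, 2023-10-21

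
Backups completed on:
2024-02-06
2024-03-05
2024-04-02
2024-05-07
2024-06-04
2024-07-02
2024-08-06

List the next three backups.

All dates are Tuesdays, 28, 28, 35, 28, 28, 35 days apart.
Specifically, the 1st Tuesday of each month.
September 2024 — 1st Tuesday is 2024-09-03.
October 2024 — 1st Tuesday is 2024-10-01.
November 2024 — 1st Tuesday is 2024-11-05.

2024-09-03, 2024-10-01, 2024-11-05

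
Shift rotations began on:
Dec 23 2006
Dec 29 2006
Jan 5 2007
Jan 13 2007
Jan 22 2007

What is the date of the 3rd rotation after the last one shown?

Feb 24 2007

The spacing grows by 1 each time: 6, 7, 8, 9 days.
Next gap: 10 days. Jan 22 2007 + 10 days = Feb 1 2007.
Next gap: 11 days. Feb 1 2007 + 11 days = Feb 12 2007.
Next gap: 12 days. Feb 12 2007 + 12 days = Feb 24 2007.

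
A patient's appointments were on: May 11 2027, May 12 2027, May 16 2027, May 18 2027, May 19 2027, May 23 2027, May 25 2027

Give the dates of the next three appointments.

Every event lands on a Tuesday or Wednesday or Sunday (gaps cycle 1, 4, 2, 1, 4, 2).
So the schedule is: every Tuesday, Wednesday and Sunday.
Next Wednesday: May 26 2027.
The following Sunday is May 30 2027.
The following Tuesday is Jun 1 2027.

May 26 2027, May 30 2027, Jun 1 2027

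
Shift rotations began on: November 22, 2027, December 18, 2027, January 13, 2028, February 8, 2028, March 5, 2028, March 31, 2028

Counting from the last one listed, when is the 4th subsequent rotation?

The spacing is 26, 26, 26, 26, 26 days — always 26 days.
March 31, 2028 + 26 days = April 26, 2028.
April 26, 2028 + 26 days = May 22, 2028.
May 22, 2028 + 26 days = June 17, 2028.
June 17, 2028 + 26 days = July 13, 2028.

July 13, 2028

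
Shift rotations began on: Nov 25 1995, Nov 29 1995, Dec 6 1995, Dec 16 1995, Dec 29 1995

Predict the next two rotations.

The spacing grows by 3 each time: 4, 7, 10, 13 days.
Next gap: 16 days. Dec 29 1995 + 16 days = Jan 14 1996.
Next gap: 19 days. Jan 14 1996 + 19 days = Feb 2 1996.

Jan 14 1996, Feb 2 1996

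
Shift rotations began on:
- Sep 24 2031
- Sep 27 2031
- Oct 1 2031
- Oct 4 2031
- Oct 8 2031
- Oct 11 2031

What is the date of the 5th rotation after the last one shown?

Gaps: 3, 4, 3, 4, 3 days — not constant, but cyclic with period 2.
The events fall on every Wednesday and Saturday.
The following Wednesday is Oct 15 2031.
The following Saturday is Oct 18 2031.
The following Wednesday is Oct 22 2031.
Next Saturday: Oct 25 2031.
The following Wednesday is Oct 29 2031.

Oct 29 2031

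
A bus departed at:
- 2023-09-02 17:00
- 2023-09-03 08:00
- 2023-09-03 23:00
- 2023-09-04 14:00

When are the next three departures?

Gaps: 15, 15, 15 hours — each event is 15 hours after the previous one.
2023-09-04 14:00 + 15 h = 2023-09-05 05:00.
2023-09-05 05:00 + 15 h = 2023-09-05 20:00.
2023-09-05 20:00 + 15 h = 2023-09-06 11:00.

2023-09-05 05:00, 2023-09-05 20:00, 2023-09-06 11:00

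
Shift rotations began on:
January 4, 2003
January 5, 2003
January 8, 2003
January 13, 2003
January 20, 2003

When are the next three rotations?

The spacing grows by 2 each time: 1, 3, 5, 7 days.
Next gap: 9 days. January 20, 2003 + 9 days = January 29, 2003.
Next gap: 11 days. January 29, 2003 + 11 days = February 9, 2003.
Next gap: 13 days. February 9, 2003 + 13 days = February 22, 2003.

January 29, 2003; February 9, 2003; February 22, 2003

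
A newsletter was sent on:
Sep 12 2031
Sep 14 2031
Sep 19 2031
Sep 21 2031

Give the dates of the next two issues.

Sep 26 2031, Sep 28 2031

Gaps: 2, 5, 2 days — not constant, but cyclic with period 2.
The events fall on every Friday and Sunday.
The following Friday is Sep 26 2031.
The following Sunday is Sep 28 2031.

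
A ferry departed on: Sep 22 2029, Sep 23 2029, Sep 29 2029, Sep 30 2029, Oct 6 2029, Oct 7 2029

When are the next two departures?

Every event lands on a Saturday or Sunday (gaps cycle 1, 6, 1, 6, 1).
So the schedule is: every Saturday and Sunday.
Next Saturday: Oct 13 2029.
Next Sunday: Oct 14 2029.

Oct 13 2029, Oct 14 2029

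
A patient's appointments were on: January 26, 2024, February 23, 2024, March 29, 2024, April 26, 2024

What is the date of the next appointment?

May 31, 2024

Every date is a Friday; gaps 28, 35, 28 days.
Each is the last Friday of its month (at least one falls on the 29th or later, ruling out '4th Friday').
Last Friday of May 2024: May 31, 2024.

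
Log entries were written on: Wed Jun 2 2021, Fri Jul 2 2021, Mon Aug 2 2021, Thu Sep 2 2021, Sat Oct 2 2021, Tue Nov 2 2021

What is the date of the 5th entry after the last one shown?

Gaps: 30, 31, 31, 30, 31 days — not constant. Every event is on the 2nd of the month.
Pattern: the 2nd of each month.
December 2021: Thu Dec 2 2021.
January 2022: Sun Jan 2 2022.
February 2022: Wed Feb 2 2022.
March 2022: Wed Mar 2 2022.
April 2022: Sat Apr 2 2022.

Sat Apr 2 2022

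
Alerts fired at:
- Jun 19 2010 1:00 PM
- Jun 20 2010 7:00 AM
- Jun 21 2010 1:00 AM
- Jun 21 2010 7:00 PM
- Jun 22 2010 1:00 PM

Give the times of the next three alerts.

The interval is a steady 18 hours (18, 18, 18, 18).
Jun 22 2010 1:00 PM + 18 h = Jun 23 2010 7:00 AM.
Jun 23 2010 7:00 AM + 18 h = Jun 24 2010 1:00 AM.
Jun 24 2010 1:00 AM + 18 h = Jun 24 2010 7:00 PM.

Jun 23 2010 7:00 AM, Jun 24 2010 1:00 AM, Jun 24 2010 7:00 PM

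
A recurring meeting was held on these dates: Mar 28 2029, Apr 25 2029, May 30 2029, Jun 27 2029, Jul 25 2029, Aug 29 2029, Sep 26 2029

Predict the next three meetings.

These are Wednesdays with 28, 35, 28, 28, 35, 28-day gaps.
Each is the final Wednesday of its month — May 30 2029 is past the 28th, so '4th Wednesday' doesn't fit.
October 2029 ends with Wednesday Oct 31 2029.
November 2029 ends with Wednesday Nov 28 2029.
December 2029 ends with Wednesday Dec 26 2029.

Oct 31 2029, Nov 28 2029, Dec 26 2029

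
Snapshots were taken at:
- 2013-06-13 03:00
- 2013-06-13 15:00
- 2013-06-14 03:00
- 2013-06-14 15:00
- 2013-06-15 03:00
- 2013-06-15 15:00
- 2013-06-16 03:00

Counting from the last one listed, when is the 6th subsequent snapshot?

Gaps: 12, 12, 12, 12, 12, 12 hours — each event is 12 hours after the previous one.
2013-06-16 03:00 + 12 h = 2013-06-16 15:00.
2013-06-16 15:00 + 12 h = 2013-06-17 03:00.
2013-06-17 03:00 + 12 h = 2013-06-17 15:00.
2013-06-17 15:00 + 12 h = 2013-06-18 03:00.
2013-06-18 03:00 + 12 h = 2013-06-18 15:00.
2013-06-18 15:00 + 12 h = 2013-06-19 03:00.

2013-06-19 03:00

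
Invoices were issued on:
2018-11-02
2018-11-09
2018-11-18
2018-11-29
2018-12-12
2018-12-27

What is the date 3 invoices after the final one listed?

2019-02-22

Intervals are 7, 9, 11, 13, 15 days — an arithmetic progression with common difference 2.
Next gap: 17 days. 2018-12-27 + 17 days = 2019-01-13.
Next gap: 19 days. 2019-01-13 + 19 days = 2019-02-01.
Next gap: 21 days. 2019-02-01 + 21 days = 2019-02-22.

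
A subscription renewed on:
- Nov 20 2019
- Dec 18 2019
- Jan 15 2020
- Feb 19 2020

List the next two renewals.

Mar 18 2020, Apr 15 2020

All dates are Wednesdays, 28, 28, 35 days apart.
Specifically, the 3rd Wednesday of each month.
3rd Wednesday of March 2020: Mar 18 2020.
April 2020 — 3rd Wednesday is Apr 15 2020.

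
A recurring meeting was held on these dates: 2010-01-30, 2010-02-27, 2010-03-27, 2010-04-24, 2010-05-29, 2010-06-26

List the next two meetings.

2010-07-31, 2010-08-28

These are Saturdays with 28, 28, 28, 35, 28-day gaps.
Each is the final Saturday of its month — 2010-01-30 is past the 28th, so '4th Saturday' doesn't fit.
July 2010 ends with Saturday 2010-07-31.
August 2010 ends with Saturday 2010-08-28.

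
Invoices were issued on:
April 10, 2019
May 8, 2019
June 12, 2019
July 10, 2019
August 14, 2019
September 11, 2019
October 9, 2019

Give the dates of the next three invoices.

All dates are Wednesdays, 28, 35, 28, 35, 28, 28 days apart.
Specifically, the 2nd Wednesday of each month.
November 2019 — 2nd Wednesday is November 13, 2019.
December 2019 — 2nd Wednesday is December 11, 2019.
January 2020 — 2nd Wednesday is January 8, 2020.

November 13, 2019; December 11, 2019; January 8, 2020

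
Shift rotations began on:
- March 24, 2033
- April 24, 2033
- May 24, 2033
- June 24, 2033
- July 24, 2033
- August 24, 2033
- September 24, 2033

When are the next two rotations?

October 24, 2033; November 24, 2033

The day-of-month is always 24 (31, 30, 31, 30, 31, 31 days between events).
So this recurs on the 24th of each month.
October 2033: October 24, 2033.
Next: November 2033 → November 24, 2033.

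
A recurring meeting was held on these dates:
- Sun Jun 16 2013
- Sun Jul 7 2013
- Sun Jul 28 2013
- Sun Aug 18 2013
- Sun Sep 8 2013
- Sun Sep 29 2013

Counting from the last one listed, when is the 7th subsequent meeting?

Sun Feb 23 2014

The spacing is 21, 21, 21, 21, 21 days — always 21 days.
Sun Sep 29 2013 + 21 days = Sun Oct 20 2013.
Sun Oct 20 2013 + 21 days = Sun Nov 10 2013.
Sun Nov 10 2013 + 21 days = Sun Dec 1 2013.
Sun Dec 1 2013 + 21 days = Sun Dec 22 2013.
Sun Dec 22 2013 + 21 days = Sun Jan 12 2014.
Sun Jan 12 2014 + 21 days = Sun Feb 2 2014.
Sun Feb 2 2014 + 21 days = Sun Feb 23 2014.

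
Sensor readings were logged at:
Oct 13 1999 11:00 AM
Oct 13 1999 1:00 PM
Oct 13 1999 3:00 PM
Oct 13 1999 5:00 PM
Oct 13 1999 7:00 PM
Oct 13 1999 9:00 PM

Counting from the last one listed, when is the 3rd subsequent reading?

Gaps: 2, 2, 2, 2, 2 hours — each event is 2 hours after the previous one.
Oct 13 1999 9:00 PM + 2 h = Oct 13 1999 11:00 PM.
Oct 13 1999 11:00 PM + 2 h = Oct 14 1999 1:00 AM.
Oct 14 1999 1:00 AM + 2 h = Oct 14 1999 3:00 AM.

Oct 14 1999 3:00 AM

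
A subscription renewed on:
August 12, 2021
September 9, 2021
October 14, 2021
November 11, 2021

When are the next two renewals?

December 9, 2021; January 13, 2022

All dates are Thursdays, 28, 35, 28 days apart.
Specifically, the 2nd Thursday of each month.
December 2021 — 2nd Thursday is December 9, 2021.
January 2022 — 2nd Thursday is January 13, 2022.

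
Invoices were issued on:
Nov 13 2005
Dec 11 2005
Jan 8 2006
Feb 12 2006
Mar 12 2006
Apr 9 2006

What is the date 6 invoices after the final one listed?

These are Sundays at 28- or 35-day spacing (28, 28, 35, 28, 28).
The pattern: 2nd Sunday of the month.
2nd Sunday of May 2006: May 14 2006.
2nd Sunday of June 2006: Jun 11 2006.
July 2006 — 2nd Sunday is Jul 9 2006.
August 2006 — 2nd Sunday is Aug 13 2006.
2nd Sunday of September 2006: Sep 10 2006.
October 2006 — 2nd Sunday is Oct 8 2006.

Oct 8 2006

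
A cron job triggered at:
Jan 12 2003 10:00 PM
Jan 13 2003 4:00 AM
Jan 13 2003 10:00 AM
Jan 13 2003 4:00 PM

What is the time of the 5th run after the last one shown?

Gaps: 6, 6, 6 hours — each event is 6 hours after the previous one.
Jan 13 2003 4:00 PM + 6 h = Jan 13 2003 10:00 PM.
Jan 13 2003 10:00 PM + 6 h = Jan 14 2003 4:00 AM.
Jan 14 2003 4:00 AM + 6 h = Jan 14 2003 10:00 AM.
Jan 14 2003 10:00 AM + 6 h = Jan 14 2003 4:00 PM.
Jan 14 2003 4:00 PM + 6 h = Jan 14 2003 10:00 PM.

Jan 14 2003 10:00 PM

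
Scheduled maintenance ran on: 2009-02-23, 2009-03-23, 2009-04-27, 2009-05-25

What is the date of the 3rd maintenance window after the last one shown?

2009-08-24

Gaps: 28, 35, 28 days — a mix of 28 and 35. Every date is a Monday.
Each is the 4th Monday of its month.
June 2009 — 4th Monday is 2009-06-22.
4th Monday of July 2009: 2009-07-27.
August 2009 — 4th Monday is 2009-08-24.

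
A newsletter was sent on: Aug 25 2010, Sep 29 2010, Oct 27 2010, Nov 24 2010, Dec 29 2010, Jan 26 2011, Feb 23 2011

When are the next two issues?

Mar 30 2011, Apr 27 2011

All Wednesdays; the gaps (35, 28, 28, 35, 28, 28) vary with month length.
This is the last Wednesday of each month.
March 2011 ends with Wednesday Mar 30 2011.
April 2011 ends with Wednesday Apr 27 2011.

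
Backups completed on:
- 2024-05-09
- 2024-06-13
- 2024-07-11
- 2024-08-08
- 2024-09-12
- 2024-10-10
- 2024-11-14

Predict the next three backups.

2024-12-12, 2025-01-09, 2025-02-13

All dates are Thursdays, 35, 28, 28, 35, 28, 35 days apart.
Specifically, the 2nd Thursday of each month.
2nd Thursday of December 2024: 2024-12-12.
2nd Thursday of January 2025: 2025-01-09.
February 2025 — 2nd Thursday is 2025-02-13.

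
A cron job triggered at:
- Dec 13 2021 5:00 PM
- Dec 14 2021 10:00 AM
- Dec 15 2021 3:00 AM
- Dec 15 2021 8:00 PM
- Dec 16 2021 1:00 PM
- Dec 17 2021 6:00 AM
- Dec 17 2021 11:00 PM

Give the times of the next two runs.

Gaps: 17, 17, 17, 17, 17, 17 hours — each event is 17 hours after the previous one.
Dec 17 2021 11:00 PM + 17 h = Dec 18 2021 4:00 PM.
Dec 18 2021 4:00 PM + 17 h = Dec 19 2021 9:00 AM.

Dec 18 2021 4:00 PM, Dec 19 2021 9:00 AM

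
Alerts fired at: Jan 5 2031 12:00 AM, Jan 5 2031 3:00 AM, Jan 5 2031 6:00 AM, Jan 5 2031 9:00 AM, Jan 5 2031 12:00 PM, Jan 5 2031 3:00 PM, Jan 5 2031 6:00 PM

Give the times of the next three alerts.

Jan 5 2031 9:00 PM, Jan 6 2031 12:00 AM, Jan 6 2031 3:00 AM

The interval is a steady 3 hours (3, 3, 3, 3, 3, 3).
Jan 5 2031 6:00 PM + 3 h = Jan 5 2031 9:00 PM.
Jan 5 2031 9:00 PM + 3 h = Jan 6 2031 12:00 AM.
Jan 6 2031 12:00 AM + 3 h = Jan 6 2031 3:00 AM.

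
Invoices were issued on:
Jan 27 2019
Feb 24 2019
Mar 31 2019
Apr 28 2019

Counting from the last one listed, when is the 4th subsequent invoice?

Aug 25 2019

Every date is a Sunday; gaps 28, 35, 28 days.
Each is the last Sunday of its month (at least one falls on the 29th or later, ruling out '4th Sunday').
May 2019 ends with Sunday May 26 2019.
June 2019 ends with Sunday Jun 30 2019.
July 2019 ends with Sunday Jul 28 2019.
August 2019 ends with Sunday Aug 25 2019.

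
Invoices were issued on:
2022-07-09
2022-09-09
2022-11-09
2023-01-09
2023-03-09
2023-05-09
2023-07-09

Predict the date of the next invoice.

The day-of-month is always 9 (62, 61, 61, 59, 61, 61 days between events).
So this recurs on the 9th of every 2 months.
September 2023: 2023-09-09.

2023-09-09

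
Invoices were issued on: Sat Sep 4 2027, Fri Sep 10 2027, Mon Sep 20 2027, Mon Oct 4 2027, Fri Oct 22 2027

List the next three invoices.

Sat Nov 13 2027, Thu Dec 9 2027, Sat Jan 8 2028

Intervals are 6, 10, 14, 18 days — an arithmetic progression with common difference 4.
Next gap: 22 days. Fri Oct 22 2027 + 22 days = Sat Nov 13 2027.
Next gap: 26 days. Sat Nov 13 2027 + 26 days = Thu Dec 9 2027.
Next gap: 30 days. Thu Dec 9 2027 + 30 days = Sat Jan 8 2028.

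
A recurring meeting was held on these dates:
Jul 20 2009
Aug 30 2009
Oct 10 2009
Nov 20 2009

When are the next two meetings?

Dec 31 2009, Feb 10 2010

Gaps between consecutive events: 41, 41, 41 days — a constant 41-day interval.
Nov 20 2009 + 41 days = Dec 31 2009.
Dec 31 2009 + 41 days = Feb 10 2010.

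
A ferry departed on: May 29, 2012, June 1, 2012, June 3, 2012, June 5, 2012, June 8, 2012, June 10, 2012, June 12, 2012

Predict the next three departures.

Gaps: 3, 2, 2, 3, 2, 2 days — not constant, but cyclic with period 3.
The events fall on every Tuesday, Friday and Sunday.
Next Friday: June 15, 2012.
The following Sunday is June 17, 2012.
Next Tuesday: June 19, 2012.

June 15, 2012; June 17, 2012; June 19, 2012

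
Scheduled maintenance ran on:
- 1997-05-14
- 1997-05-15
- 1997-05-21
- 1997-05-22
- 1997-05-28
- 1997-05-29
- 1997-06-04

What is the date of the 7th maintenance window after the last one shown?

1997-06-26

Gaps: 1, 6, 1, 6, 1, 6 days — not constant, but cyclic with period 2.
The events fall on every Wednesday and Thursday.
Next Thursday: 1997-06-05.
The following Wednesday is 1997-06-11.
Next Thursday: 1997-06-12.
Next Wednesday: 1997-06-18.
The following Thursday is 1997-06-19.
Next Wednesday: 1997-06-25.
Next Thursday: 1997-06-26.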